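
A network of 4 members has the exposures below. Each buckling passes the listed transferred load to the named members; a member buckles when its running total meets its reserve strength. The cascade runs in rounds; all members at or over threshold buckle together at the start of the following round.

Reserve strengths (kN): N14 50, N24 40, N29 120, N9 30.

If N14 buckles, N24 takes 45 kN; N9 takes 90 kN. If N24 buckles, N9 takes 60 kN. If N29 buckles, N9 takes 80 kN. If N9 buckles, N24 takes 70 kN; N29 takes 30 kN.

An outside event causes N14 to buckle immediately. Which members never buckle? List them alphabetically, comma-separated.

Round 1 — N14 buckles (initial).
  N24: +45 → 45 ≥ 40
  N9: +90 → 90 ≥ 30
Round 2 — N24, N9 buckle.
  N29: +30 → 30 < 120
No further bucklings.

N29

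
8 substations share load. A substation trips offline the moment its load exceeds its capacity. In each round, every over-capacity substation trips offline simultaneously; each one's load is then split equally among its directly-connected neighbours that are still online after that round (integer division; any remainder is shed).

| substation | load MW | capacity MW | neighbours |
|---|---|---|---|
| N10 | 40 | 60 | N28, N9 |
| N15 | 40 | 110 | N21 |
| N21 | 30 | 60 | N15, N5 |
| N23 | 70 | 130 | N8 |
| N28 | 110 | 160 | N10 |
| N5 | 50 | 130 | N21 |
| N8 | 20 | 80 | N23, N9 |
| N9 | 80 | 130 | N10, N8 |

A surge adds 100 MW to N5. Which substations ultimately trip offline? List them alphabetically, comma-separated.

Round 1 — N5 at 150 > 130. N5 trips offline.
  N5 sheds 150 MW to N21: 150 each.
    N21: 30+150 = 180 > 60
Round 2 — N21 trips offline.
  N21 sheds 180 MW to N15: 180 each.
    N15: 40+180 = 220 > 110
Round 3 — N15 trips offline.
  N15 sheds 220 MW: no online neighbours, lost.
No further trips.

N15, N21, N5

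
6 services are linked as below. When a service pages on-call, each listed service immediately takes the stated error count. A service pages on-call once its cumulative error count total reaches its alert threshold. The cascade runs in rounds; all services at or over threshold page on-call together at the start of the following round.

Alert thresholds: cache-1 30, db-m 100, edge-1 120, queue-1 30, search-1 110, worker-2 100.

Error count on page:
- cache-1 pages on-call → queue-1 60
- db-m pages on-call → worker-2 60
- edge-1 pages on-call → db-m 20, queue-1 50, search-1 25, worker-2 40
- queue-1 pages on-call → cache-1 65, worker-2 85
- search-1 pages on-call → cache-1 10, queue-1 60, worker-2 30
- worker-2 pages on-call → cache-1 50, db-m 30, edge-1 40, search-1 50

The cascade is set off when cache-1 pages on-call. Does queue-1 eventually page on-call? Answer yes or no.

Round 1 — cache-1 pages on-call (initial).
  queue-1: +60 → 60 ≥ 30
Round 2 — queue-1 pages on-call.
  worker-2: +85 → 85 < 100
No further pages.

yes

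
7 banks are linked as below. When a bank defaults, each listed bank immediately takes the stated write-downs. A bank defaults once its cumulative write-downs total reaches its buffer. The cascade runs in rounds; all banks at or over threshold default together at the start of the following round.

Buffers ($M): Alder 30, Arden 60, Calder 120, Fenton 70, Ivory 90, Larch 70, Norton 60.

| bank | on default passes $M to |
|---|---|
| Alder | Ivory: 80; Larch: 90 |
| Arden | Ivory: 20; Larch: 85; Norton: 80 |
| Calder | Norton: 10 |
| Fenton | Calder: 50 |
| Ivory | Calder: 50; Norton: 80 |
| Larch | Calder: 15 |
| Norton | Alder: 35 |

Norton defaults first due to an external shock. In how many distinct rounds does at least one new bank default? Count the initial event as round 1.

Round 1 — Norton defaults (initial).
  Alder: +35 → 35 ≥ 30
Round 2 — Alder defaults.
  Ivory: +80 → 80 < 90
  Larch: +90 → 90 ≥ 70
Round 3 — Larch defaults.
  Calder: +15 → 15 < 120
No further defaults.

3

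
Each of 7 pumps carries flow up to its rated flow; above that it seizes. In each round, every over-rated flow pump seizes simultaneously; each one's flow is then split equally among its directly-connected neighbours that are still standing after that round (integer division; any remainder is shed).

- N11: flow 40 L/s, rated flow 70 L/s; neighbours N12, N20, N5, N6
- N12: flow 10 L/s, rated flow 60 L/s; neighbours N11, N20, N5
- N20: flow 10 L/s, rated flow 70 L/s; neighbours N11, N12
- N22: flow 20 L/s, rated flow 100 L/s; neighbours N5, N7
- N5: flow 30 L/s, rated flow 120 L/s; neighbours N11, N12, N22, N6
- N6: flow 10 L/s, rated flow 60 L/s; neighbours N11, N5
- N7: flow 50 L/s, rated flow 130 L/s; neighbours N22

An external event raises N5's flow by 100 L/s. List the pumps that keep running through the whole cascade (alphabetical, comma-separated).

N22, N7

Round 1 — N5 at 130 > 120. N5 seizes.
  N5 sheds 130 L/s to N11, N12, N22, N6: 32 each (2 lost).
    N11: 40+32 = 72 > 70
    N12: 10+32 = 42 ≤ 60
    N22: 20+32 = 52 ≤ 100
    N6: 10+32 = 42 ≤ 60
Round 2 — N11 seizes.
  N11 sheds 72 L/s to N12, N20, N6: 24 each.
    N12: 42+24 = 66 > 60
    N20: 10+24 = 34 ≤ 70
    N6: 42+24 = 66 > 60
Round 3 — N12, N6 seize.
  N12 sheds 66 L/s to N20: 66 each.
    N20: 34+66 = 100 > 70
  N6 sheds 66 L/s: no online neighbours, lost.
Round 4 — N20 seizes.
  N20 sheds 100 L/s: no online neighbours, lost.
No further seizures.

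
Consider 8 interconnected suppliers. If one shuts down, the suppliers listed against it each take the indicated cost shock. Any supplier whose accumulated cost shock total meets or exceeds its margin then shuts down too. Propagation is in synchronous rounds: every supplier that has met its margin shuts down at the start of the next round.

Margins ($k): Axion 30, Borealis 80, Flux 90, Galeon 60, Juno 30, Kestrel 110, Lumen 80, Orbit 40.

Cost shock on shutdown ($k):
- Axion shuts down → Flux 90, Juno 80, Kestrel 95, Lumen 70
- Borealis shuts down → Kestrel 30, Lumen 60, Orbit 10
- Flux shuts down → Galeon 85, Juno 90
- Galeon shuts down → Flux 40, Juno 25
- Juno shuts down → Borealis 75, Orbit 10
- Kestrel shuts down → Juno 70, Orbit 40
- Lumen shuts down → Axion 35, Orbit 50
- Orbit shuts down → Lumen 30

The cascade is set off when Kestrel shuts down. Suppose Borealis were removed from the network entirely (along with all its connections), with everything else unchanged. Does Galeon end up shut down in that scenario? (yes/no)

With Borealis removed:
Round 1 — Kestrel shuts down (initial).
  Juno: +70 → 70 ≥ 30
  Orbit: +40 → 40 ≥ 40
Round 2 — Juno, Orbit shut down.
  Lumen: +30 → 30 < 80
No further shutdowns.

no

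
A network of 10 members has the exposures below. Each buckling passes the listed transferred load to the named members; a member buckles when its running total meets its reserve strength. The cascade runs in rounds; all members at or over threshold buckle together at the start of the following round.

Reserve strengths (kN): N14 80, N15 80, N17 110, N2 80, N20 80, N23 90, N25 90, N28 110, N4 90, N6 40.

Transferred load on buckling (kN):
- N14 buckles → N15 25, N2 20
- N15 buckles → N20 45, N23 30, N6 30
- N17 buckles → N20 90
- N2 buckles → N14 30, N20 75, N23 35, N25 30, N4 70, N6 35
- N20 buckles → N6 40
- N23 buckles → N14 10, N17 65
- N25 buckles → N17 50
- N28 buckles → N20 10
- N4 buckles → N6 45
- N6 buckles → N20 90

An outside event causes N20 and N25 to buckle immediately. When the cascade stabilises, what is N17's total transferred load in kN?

50

Round 1 — N20, N25 buckle (initial).
  N17: +50 → 50 < 110
  N6: +40 → 40 ≥ 40
Round 2 — N6 buckles.
No further bucklings.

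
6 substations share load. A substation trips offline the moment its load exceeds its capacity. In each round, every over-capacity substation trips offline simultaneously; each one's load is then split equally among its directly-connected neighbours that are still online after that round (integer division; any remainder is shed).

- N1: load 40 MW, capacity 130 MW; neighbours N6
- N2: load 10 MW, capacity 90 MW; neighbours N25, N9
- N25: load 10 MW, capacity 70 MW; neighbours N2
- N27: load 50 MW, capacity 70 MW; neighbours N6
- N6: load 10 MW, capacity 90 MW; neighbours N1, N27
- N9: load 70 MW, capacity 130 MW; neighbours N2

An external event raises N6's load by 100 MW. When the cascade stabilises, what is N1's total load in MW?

95

Round 1 — N6 at 110 > 90. N6 trips offline.
  N6 sheds 110 MW to N1, N27: 55 each.
    N1: 40+55 = 95 ≤ 130
    N27: 50+55 = 105 > 70
Round 2 — N27 trips offline.
  N27 sheds 105 MW: no online neighbours, lost.
No further trips.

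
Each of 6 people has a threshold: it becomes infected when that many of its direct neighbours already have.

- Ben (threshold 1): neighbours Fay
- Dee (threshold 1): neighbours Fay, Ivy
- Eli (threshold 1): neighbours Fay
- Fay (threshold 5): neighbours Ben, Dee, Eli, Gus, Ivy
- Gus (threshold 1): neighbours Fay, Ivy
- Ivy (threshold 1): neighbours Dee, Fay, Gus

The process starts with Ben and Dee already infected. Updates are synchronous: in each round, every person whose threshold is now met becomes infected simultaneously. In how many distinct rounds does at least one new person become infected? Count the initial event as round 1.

3

Round 1 — Ben, Dee become infected (initial).
Round 2 — checking thresholds:
  Fay: 2 of 5 neighbours < 5, below threshold.
  Ivy: 1 of 3 neighbours ≥ 1, becomes infected.
Round 3 — checking thresholds:
  Fay: 3 of 5 neighbours < 5, below threshold.
  Gus: 1 of 2 neighbours ≥ 1, becomes infected.
Round 4 — no new infections; cascade stops.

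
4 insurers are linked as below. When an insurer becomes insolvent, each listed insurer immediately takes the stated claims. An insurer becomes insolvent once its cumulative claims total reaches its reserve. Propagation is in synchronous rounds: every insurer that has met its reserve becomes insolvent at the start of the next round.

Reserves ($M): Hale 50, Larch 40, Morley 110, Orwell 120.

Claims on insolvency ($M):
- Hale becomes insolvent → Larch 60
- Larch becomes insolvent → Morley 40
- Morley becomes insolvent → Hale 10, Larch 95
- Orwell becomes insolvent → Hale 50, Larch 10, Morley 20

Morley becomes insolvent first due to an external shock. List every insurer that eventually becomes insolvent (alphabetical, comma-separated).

Round 1 — Morley becomes insolvent (initial).
  Hale: +10 → 10 < 50
  Larch: +95 → 95 ≥ 40
Round 2 — Larch becomes insolvent.
No further insolvencies.

Larch, Morley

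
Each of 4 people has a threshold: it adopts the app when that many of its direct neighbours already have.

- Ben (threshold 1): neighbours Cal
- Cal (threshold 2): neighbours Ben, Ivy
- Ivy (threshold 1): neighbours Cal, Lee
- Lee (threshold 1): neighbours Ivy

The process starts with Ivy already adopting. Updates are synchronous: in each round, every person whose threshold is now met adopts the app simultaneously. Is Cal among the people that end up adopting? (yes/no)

no

Round 1 — Ivy adopts the app (initial).
Round 2 — checking thresholds:
  Cal: 1 of 2 neighbours < 2, not yet.
  Lee: 1 of 1 neighbours ≥ 1, adopts the app.
Round 3 — no new adoptions; cascade stops.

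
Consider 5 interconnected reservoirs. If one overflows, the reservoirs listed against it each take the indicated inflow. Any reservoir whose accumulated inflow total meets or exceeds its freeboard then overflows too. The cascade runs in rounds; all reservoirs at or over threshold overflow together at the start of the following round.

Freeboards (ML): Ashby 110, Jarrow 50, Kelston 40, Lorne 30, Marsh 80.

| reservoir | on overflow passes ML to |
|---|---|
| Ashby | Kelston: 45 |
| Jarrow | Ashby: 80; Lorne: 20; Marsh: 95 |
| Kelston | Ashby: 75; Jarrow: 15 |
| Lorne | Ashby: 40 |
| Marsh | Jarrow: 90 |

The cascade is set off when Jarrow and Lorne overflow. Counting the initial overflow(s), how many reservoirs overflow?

Round 1 — Jarrow, Lorne overflow (initial).
  Ashby: +80+40 → 120 ≥ 110
  Marsh: +95 → 95 ≥ 80
Round 2 — Ashby, Marsh overflow.
  Kelston: +45 → 45 ≥ 40
Round 3 — Kelston overflows.
No further overflows.

5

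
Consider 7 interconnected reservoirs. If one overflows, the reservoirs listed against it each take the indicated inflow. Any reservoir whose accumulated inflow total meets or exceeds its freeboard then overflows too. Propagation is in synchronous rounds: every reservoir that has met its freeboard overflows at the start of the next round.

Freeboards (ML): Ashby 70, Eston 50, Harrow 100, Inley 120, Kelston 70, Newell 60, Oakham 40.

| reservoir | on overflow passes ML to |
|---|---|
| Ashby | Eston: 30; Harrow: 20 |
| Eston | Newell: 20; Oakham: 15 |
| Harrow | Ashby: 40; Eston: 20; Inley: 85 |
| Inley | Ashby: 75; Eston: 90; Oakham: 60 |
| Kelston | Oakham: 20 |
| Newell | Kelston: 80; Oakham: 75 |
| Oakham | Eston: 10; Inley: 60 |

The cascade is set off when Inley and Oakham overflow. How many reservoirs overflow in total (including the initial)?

4

Round 1 — Inley, Oakham overflow (initial).
  Ashby: +75 → 75 ≥ 70
  Eston: +90+10 → 100 ≥ 50
Round 2 — Ashby, Eston overflow.
  Harrow: +20 → 20 < 100
  Newell: +20 → 20 < 60
No further overflows.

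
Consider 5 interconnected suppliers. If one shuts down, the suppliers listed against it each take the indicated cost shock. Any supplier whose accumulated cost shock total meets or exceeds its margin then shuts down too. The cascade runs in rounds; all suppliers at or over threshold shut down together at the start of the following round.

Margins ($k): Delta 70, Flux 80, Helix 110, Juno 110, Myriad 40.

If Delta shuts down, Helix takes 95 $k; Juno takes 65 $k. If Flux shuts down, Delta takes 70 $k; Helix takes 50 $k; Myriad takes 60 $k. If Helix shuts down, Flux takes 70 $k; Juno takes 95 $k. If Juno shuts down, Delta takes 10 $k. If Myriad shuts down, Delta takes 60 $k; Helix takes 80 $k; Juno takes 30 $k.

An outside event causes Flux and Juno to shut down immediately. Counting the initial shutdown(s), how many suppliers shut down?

5

Round 1 — Flux, Juno shut down (initial).
  Delta: +70+10 → 80 ≥ 70
  Helix: +50 → 50 < 110
  Myriad: +60 → 60 ≥ 40
Round 2 — Delta, Myriad shut down.
  Helix: +95+80 → 225 ≥ 110
Round 3 — Helix shuts down.
No further shutdowns.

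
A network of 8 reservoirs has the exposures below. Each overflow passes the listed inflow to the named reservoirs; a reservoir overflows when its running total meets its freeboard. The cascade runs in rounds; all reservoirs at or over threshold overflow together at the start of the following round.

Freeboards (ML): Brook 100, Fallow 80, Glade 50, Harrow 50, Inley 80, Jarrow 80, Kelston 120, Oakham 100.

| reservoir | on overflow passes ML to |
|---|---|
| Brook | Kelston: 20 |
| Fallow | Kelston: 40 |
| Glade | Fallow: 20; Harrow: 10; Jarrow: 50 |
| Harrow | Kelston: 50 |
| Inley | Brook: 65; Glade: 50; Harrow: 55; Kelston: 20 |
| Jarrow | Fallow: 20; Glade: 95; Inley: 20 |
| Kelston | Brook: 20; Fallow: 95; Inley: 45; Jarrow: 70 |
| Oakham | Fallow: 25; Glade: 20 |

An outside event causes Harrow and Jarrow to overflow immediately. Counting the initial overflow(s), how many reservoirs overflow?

3

Round 1 — Harrow, Jarrow overflow (initial).
  Fallow: +20 → 20 < 80
  Glade: +95 → 95 ≥ 50
  Inley: +20 → 20 < 80
  Kelston: +50 → 50 < 120
Round 2 — Glade overflows.
  Fallow: +20 → 40 < 80
No further overflows.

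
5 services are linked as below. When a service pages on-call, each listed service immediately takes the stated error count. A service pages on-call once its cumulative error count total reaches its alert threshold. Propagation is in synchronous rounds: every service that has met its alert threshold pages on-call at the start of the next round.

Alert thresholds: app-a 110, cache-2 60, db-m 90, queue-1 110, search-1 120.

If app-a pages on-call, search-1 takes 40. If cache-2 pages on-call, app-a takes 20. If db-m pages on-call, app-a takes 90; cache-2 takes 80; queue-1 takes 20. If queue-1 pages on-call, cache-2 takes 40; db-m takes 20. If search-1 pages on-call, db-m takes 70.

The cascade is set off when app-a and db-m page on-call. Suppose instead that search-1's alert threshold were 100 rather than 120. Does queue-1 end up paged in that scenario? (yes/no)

With search-1's alert threshold at 100:
Round 1 — app-a, db-m page on-call (initial).
  cache-2: +80 → 80 ≥ 60
  queue-1: +20 → 20 < 110
  search-1: +40 → 40 < 100
Round 2 — cache-2 pages on-call.
No further pages.

no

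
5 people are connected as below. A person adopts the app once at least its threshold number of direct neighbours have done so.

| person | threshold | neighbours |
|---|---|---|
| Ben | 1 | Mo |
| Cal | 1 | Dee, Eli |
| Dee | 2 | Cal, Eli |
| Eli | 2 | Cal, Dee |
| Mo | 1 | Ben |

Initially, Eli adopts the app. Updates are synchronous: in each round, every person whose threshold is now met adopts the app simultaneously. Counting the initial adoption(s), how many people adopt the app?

Round 1 — Eli adopts the app (initial).
Round 2 — checking thresholds:
  Cal: 1 of 2 neighbours ≥ 1, adopts the app.
  Dee: 1 of 2 neighbours < 2, holds.
Round 3 — checking thresholds:
  Dee: 2 of 2 neighbours ≥ 2, adopts the app.
Round 4 — no new adoptions; cascade stops.

3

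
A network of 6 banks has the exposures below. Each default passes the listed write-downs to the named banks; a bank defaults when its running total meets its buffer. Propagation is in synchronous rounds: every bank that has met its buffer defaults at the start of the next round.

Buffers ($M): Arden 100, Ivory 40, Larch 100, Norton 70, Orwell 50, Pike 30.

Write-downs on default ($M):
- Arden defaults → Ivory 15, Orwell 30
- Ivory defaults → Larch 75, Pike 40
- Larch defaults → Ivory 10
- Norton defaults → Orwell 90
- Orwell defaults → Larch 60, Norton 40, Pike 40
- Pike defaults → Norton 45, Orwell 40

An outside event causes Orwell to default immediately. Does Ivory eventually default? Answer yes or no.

no

Round 1 — Orwell defaults (initial).
  Larch: +60 → 60 < 100
  Norton: +40 → 40 < 70
  Pike: +40 → 40 ≥ 30
Round 2 — Pike defaults.
  Norton: +45 → 85 ≥ 70
Round 3 — Norton defaults.
No further defaults.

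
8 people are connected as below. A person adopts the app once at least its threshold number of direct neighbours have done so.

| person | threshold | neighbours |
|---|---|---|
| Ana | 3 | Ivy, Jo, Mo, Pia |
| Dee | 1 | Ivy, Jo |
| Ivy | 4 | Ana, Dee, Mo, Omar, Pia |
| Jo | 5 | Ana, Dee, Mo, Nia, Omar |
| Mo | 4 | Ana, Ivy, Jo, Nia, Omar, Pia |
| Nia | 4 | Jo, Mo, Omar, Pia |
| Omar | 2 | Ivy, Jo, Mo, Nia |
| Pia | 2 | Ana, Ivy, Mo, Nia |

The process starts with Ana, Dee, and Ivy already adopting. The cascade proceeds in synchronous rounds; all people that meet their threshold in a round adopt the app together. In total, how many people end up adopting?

4

Round 1 — Ana, Dee, Ivy adopt the app (initial).
Round 2 — checking thresholds:
  Jo: 2 of 5 neighbours < 5, below threshold.
  Mo: 2 of 6 neighbours < 4, below threshold.
  Omar: 1 of 4 neighbours < 2, below threshold.
  Pia: 2 of 4 neighbours ≥ 2, adopts the app.
Round 3 — no new adoptions; cascade stops.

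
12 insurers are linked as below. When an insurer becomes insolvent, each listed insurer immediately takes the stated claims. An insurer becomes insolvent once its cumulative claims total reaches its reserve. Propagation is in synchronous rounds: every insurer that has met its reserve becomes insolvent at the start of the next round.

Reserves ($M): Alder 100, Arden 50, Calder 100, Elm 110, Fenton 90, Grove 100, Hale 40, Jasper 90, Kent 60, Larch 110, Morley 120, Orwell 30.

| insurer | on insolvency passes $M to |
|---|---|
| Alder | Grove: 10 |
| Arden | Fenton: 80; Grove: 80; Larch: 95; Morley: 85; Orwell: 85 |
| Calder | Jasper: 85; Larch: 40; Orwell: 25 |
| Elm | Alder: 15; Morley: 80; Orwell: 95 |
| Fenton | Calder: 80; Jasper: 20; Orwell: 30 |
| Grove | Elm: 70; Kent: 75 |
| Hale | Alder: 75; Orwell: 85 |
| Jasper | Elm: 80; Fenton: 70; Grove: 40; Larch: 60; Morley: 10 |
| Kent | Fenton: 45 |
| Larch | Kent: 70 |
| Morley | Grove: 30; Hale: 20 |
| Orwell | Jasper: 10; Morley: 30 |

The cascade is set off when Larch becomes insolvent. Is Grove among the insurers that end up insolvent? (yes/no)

no

Round 1 — Larch becomes insolvent (initial).
  Kent: +70 → 70 ≥ 60
Round 2 — Kent becomes insolvent.
  Fenton: +45 → 45 < 90
No further insolvencies.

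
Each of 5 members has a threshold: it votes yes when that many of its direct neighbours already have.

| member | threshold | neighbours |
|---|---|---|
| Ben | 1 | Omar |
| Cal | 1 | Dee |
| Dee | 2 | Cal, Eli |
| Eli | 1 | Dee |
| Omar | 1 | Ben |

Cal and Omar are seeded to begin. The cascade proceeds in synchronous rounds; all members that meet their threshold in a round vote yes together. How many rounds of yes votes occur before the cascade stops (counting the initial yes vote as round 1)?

2

Round 1 — Cal, Omar vote yes (initial).
Round 2 — checking thresholds:
  Ben: 1 of 1 neighbours ≥ 1, votes yes.
  Dee: 1 of 2 neighbours < 2, not yet.
Round 3 — no new yes votes; cascade stops.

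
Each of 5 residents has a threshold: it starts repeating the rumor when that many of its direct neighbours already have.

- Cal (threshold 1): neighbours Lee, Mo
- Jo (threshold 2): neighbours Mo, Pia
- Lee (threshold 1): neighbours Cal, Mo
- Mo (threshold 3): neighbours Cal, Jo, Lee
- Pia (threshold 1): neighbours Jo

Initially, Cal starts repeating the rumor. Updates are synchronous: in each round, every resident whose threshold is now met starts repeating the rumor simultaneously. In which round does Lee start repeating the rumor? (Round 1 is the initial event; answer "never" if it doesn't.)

2

Round 1 — Cal starts repeating the rumor (initial).
Round 2 — checking thresholds:
  Lee: 1 of 2 neighbours ≥ 1, starts repeating the rumor.
  Mo: 1 of 3 neighbours < 3, below threshold.
Round 3 — no new spreads; cascade stops.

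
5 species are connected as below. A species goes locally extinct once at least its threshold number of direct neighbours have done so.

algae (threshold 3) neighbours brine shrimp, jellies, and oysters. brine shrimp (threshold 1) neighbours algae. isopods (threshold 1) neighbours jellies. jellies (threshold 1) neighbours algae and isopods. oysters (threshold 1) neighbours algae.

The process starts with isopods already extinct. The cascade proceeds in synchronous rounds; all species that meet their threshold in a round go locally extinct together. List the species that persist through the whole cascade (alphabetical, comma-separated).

Round 1 — isopods goes locally extinct (initial).
Round 2 — checking thresholds:
  jellies: 1 of 2 neighbours ≥ 1, goes locally extinct.
Round 3 — no new extinctions; cascade stops.

algae, brine shrimp, oysters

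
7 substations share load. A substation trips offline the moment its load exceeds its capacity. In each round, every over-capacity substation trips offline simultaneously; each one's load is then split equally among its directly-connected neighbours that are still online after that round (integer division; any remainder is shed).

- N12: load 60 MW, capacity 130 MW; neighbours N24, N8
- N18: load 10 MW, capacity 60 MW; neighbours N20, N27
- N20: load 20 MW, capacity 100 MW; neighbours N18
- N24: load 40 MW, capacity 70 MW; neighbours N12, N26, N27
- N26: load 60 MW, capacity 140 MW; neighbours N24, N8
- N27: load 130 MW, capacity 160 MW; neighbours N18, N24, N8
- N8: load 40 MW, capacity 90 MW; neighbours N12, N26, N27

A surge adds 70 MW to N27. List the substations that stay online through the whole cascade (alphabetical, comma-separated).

N20

Round 1 — N27 at 200 > 160. N27 trips offline.
  N27 sheds 200 MW to N18, N24, N8: 66 each (2 lost).
    N18: 10+66 = 76 > 60
    N24: 40+66 = 106 > 70
    N8: 40+66 = 106 > 90
Round 2 — N18, N24, N8 trip offline.
  N18 sheds 76 MW to N20: 76 each.
    N20: 20+76 = 96 ≤ 100
  N24 sheds 106 MW to N12, N26: 53 each.
    N12: 60+53 = 113 ≤ 130
    N26: 60+53 = 113 ≤ 140
  N8 sheds 106 MW to N12, N26: 53 each.
    N12: 113+53 = 166 > 130
    N26: 113+53 = 166 > 140
Round 3 — N12, N26 trip offline.
  N12 sheds 166 MW: no online neighbours, lost.
  N26 sheds 166 MW: no online neighbours, lost.
No further trips.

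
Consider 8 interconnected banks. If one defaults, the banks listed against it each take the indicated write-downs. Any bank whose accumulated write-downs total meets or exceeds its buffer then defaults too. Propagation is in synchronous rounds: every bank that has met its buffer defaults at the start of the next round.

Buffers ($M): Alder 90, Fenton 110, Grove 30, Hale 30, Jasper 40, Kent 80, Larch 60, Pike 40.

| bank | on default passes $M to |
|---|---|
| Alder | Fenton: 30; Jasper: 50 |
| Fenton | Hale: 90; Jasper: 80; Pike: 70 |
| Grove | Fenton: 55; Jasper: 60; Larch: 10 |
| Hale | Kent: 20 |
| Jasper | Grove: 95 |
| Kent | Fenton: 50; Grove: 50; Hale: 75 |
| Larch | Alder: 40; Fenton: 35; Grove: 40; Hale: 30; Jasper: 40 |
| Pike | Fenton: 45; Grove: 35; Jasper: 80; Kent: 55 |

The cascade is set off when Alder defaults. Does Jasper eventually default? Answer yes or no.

Round 1 — Alder defaults (initial).
  Fenton: +30 → 30 < 110
  Jasper: +50 → 50 ≥ 40
Round 2 — Jasper defaults.
  Grove: +95 → 95 ≥ 30
Round 3 — Grove defaults.
  Fenton: +55 → 85 < 110
  Larch: +10 → 10 < 60
No further defaults.

yes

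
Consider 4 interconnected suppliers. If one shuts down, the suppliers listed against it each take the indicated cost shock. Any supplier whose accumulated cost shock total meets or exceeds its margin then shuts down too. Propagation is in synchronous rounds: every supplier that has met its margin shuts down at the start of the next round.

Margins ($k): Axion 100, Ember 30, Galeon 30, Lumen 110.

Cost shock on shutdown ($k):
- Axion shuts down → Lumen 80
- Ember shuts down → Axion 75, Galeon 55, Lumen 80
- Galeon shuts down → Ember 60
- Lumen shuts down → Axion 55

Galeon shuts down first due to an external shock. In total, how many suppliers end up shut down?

2

Round 1 — Galeon shuts down (initial).
  Ember: +60 → 60 ≥ 30
Round 2 — Ember shuts down.
  Axion: +75 → 75 < 100
  Lumen: +80 → 80 < 110
No further shutdowns.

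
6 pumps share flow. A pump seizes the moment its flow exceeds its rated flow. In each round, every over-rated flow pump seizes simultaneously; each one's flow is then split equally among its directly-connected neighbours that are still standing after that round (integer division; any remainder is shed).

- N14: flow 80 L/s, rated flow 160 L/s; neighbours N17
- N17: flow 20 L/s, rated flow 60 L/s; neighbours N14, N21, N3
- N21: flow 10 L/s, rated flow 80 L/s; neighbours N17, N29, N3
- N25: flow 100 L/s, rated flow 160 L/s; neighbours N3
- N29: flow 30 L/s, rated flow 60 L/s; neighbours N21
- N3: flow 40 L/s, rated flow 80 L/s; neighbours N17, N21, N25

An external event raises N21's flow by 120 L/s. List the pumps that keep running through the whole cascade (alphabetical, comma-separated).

Round 1 — N21 at 130 > 80. N21 seizes.
  N21 sheds 130 L/s to N17, N29, N3: 43 each (1 lost).
    N17: 20+43 = 63 > 60
    N29: 30+43 = 73 > 60
    N3: 40+43 = 83 > 80
Round 2 — N17, N29, N3 seize.
  N17 sheds 63 L/s to N14: 63 each.
    N14: 80+63 = 143 ≤ 160
  N29 sheds 73 L/s: no online neighbours, lost.
  N3 sheds 83 L/s to N25: 83 each.
    N25: 100+83 = 183 > 160
Round 3 — N25 seizes.
  N25 sheds 183 L/s: no online neighbours, lost.
No further seizures.

N14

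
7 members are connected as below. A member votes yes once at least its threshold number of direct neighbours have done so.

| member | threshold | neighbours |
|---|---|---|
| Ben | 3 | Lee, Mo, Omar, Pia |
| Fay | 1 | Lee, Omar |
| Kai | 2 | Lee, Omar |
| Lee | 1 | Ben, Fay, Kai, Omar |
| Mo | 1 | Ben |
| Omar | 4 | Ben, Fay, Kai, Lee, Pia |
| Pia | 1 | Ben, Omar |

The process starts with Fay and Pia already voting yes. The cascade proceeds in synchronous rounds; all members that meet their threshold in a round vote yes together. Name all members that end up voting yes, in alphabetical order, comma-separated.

Round 1 — Fay, Pia vote yes (initial).
Round 2 — checking thresholds:
  Ben: 1 of 4 neighbours < 3, below threshold.
  Lee: 1 of 4 neighbours ≥ 1, votes yes.
  Omar: 2 of 5 neighbours < 4, below threshold.
Round 3 — no new yes votes; cascade stops.

Fay, Lee, Pia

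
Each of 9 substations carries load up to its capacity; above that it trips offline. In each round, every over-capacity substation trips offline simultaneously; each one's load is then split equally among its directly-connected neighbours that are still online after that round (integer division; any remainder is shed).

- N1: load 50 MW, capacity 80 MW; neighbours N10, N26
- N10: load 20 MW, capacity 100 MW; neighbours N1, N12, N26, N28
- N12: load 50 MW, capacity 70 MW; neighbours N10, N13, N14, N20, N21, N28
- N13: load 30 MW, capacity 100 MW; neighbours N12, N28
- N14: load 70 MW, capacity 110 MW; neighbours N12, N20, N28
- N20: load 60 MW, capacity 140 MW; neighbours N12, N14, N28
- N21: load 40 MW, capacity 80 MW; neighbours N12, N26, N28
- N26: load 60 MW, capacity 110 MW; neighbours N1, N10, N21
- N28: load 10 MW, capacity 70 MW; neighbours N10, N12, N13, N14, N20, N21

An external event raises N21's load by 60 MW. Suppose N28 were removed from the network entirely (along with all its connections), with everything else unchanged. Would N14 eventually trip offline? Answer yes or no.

no

With N28 removed:
Round 1 — N21 at 100 > 80. N21 trips offline.
  N21 sheds 100 MW to N12, N26: 50 each.
    N12: 50+50 = 100 > 70
    N26: 60+50 = 110 ≤ 110
Round 2 — N12 trips offline.
  N12 sheds 100 MW to N10, N13, N14, N20: 25 each.
    N10: 20+25 = 45 ≤ 100
    N13: 30+25 = 55 ≤ 100
    N14: 70+25 = 95 ≤ 110
    N20: 60+25 = 85 ≤ 140
No further trips.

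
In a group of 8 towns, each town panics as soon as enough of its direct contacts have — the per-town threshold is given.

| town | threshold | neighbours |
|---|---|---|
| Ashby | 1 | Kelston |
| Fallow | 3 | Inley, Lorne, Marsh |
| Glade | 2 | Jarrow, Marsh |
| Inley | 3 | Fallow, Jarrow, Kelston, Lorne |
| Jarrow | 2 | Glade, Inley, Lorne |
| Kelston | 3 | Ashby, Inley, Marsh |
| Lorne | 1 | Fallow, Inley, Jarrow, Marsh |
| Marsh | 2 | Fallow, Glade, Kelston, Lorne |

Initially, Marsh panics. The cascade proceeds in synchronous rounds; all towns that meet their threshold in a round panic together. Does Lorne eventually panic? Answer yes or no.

yes

Round 1 — Marsh panics (initial).
Round 2 — checking thresholds:
  Fallow: 1 of 3 neighbours < 3, holds.
  Glade: 1 of 2 neighbours < 2, holds.
  Kelston: 1 of 3 neighbours < 3, holds.
  Lorne: 1 of 4 neighbours ≥ 1, panics.
Round 3 — no new panics; cascade stops.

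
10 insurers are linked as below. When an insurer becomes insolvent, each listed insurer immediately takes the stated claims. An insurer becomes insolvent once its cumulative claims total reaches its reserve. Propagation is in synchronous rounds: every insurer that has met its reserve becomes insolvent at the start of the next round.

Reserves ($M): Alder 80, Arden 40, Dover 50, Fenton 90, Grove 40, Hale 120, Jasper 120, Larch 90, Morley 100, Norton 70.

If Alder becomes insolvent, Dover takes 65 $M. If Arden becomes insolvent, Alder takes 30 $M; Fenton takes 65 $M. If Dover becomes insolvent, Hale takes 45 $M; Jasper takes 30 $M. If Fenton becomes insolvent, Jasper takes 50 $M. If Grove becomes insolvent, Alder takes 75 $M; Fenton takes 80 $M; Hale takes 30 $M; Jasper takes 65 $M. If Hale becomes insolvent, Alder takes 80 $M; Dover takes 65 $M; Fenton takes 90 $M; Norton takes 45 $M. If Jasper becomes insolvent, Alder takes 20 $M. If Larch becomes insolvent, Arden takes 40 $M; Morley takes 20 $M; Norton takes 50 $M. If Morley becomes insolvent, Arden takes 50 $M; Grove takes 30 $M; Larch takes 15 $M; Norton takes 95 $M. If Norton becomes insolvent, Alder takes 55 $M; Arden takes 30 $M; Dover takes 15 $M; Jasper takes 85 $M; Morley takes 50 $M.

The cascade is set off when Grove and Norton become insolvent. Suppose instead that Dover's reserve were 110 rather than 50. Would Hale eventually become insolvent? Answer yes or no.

no

With Dover's reserve at 110:
Round 1 — Grove, Norton become insolvent (initial).
  Alder: +75+55 → 130 ≥ 80
  Arden: +30 → 30 < 40
  Dover: +15 → 15 < 110
  Fenton: +80 → 80 < 90
  Hale: +30 → 30 < 120
  Jasper: +65+85 → 150 ≥ 120
  Morley: +50 → 50 < 100
Round 2 — Alder, Jasper become insolvent.
  Dover: +65 → 80 < 110
No further insolvencies.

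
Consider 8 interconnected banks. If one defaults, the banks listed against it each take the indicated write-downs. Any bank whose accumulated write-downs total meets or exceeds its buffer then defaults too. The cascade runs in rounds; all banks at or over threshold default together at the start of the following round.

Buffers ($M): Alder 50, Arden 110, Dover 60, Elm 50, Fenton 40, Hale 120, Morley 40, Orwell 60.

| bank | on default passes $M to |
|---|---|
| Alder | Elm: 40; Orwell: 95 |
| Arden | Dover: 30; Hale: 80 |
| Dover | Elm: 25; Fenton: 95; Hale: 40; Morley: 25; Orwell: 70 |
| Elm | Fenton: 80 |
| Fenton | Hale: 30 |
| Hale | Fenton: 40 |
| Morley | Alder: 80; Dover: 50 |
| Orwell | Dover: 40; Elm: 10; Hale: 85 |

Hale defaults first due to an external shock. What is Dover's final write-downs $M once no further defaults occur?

0

Round 1 — Hale defaults (initial).
  Fenton: +40 → 40 ≥ 40
Round 2 — Fenton defaults.
No further defaults.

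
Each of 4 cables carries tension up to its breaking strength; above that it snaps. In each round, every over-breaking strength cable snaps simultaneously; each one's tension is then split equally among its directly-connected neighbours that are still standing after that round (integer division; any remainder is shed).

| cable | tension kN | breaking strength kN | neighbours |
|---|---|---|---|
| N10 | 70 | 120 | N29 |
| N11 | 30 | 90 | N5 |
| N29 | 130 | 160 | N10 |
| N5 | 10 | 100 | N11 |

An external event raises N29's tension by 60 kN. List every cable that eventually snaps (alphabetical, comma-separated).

N10, N29

Round 1 — N29 at 190 > 160. N29 snaps.
  N29 sheds 190 kN to N10: 190 each.
    N10: 70+190 = 260 > 120
Round 2 — N10 snaps.
  N10 sheds 260 kN: no online neighbours, lost.
No further breaks.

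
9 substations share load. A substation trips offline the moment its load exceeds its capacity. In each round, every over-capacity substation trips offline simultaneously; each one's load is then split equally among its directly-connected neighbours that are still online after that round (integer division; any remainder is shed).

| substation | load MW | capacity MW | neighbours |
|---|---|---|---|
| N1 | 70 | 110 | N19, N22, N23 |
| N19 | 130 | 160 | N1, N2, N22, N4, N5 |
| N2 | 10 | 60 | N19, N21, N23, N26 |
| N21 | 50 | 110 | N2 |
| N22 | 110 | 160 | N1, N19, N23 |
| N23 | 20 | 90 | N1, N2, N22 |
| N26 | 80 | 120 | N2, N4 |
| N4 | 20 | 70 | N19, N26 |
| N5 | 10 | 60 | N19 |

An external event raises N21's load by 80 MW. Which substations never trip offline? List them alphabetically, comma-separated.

Round 1 — N21 at 130 > 110. N21 trips offline.
  N21 sheds 130 MW to N2: 130 each.
    N2: 10+130 = 140 > 60
Round 2 — N2 trips offline.
  N2 sheds 140 MW to N19, N23, N26: 46 each (2 lost).
    N19: 130+46 = 176 > 160
    N23: 20+46 = 66 ≤ 90
    N26: 80+46 = 126 > 120
Round 3 — N19, N26 trip offline.
  N19 sheds 176 MW to N1, N22, N4, N5: 44 each.
    N1: 70+44 = 114 > 110
    N22: 110+44 = 154 ≤ 160
    N4: 20+44 = 64 ≤ 70
    N5: 10+44 = 54 ≤ 60
  N26 sheds 126 MW to N4: 126 each.
    N4: 64+126 = 190 > 70
Round 4 — N1, N4 trip offline.
  N1 sheds 114 MW to N22, N23: 57 each.
    N22: 154+57 = 211 > 160
    N23: 66+57 = 123 > 90
  N4 sheds 190 MW: no online neighbours, lost.
Round 5 — N22, N23 trip offline.
  N22 sheds 211 MW: no online neighbours, lost.
  N23 sheds 123 MW: no online neighbours, lost.
No further trips.

N5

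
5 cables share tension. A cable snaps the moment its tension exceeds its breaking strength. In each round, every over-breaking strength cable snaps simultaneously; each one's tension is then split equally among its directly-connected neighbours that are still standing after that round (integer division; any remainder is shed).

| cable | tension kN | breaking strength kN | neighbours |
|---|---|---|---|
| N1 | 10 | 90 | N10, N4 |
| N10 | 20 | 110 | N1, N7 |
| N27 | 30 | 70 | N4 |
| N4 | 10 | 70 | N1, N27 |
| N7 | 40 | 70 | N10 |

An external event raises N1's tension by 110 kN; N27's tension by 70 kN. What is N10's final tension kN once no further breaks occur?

Round 1 — N1 at 120 > 90; N27 at 100 > 70. N1, N27 snap.
  N1 sheds 120 kN to N10, N4: 60 each.
    N10: 20+60 = 80 ≤ 110
    N4: 10+60 = 70 ≤ 70
  N27 sheds 100 kN to N4: 100 each.
    N4: 70+100 = 170 > 70
Round 2 — N4 snaps.
  N4 sheds 170 kN: no online neighbours, lost.
No further breaks.

80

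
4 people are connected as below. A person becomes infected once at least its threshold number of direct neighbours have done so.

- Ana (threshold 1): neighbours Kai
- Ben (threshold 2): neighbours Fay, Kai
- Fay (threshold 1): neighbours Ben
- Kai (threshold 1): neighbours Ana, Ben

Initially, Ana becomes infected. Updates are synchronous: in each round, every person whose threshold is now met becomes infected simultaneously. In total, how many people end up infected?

2

Round 1 — Ana becomes infected (initial).
Round 2 — checking thresholds:
  Kai: 1 of 2 neighbours ≥ 1, becomes infected.
Round 3 — no new infections; cascade stops.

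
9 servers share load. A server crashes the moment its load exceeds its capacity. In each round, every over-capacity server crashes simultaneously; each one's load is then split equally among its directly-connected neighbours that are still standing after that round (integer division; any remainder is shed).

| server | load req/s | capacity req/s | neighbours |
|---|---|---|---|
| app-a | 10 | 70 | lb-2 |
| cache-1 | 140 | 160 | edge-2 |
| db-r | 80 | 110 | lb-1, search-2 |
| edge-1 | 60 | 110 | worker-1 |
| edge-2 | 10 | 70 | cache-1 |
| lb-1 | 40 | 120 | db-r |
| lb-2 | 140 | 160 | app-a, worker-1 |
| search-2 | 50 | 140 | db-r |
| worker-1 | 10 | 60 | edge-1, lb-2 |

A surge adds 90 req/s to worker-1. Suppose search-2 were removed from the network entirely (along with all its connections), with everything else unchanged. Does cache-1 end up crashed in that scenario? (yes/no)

no

With search-2 removed:
Round 1 — worker-1 at 100 > 60. worker-1 crashes.
  worker-1 sheds 100 req/s to edge-1, lb-2: 50 each.
    edge-1: 60+50 = 110 ≤ 110
    lb-2: 140+50 = 190 > 160
Round 2 — lb-2 crashes.
  lb-2 sheds 190 req/s to app-a: 190 each.
    app-a: 10+190 = 200 > 70
Round 3 — app-a crashes.
  app-a sheds 200 req/s: no online neighbours, lost.
No further crashes.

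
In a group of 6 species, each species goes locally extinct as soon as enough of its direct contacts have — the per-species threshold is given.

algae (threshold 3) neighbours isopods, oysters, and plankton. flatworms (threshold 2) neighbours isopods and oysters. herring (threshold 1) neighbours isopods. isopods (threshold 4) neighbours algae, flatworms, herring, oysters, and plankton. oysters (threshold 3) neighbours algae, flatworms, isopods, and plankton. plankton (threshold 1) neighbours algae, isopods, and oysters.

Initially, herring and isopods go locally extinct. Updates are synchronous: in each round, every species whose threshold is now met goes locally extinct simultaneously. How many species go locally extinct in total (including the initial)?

3

Round 1 — herring, isopods go locally extinct (initial).
Round 2 — checking thresholds:
  algae: 1 of 3 neighbours < 3, below threshold.
  flatworms: 1 of 2 neighbours < 2, below threshold.
  oysters: 1 of 4 neighbours < 3, below threshold.
  plankton: 1 of 3 neighbours ≥ 1, goes locally extinct.
Round 3 — no new extinctions; cascade stops.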